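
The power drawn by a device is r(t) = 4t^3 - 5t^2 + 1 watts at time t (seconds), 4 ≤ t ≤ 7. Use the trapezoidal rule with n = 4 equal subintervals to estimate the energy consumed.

1700.15625

Δt = (7 − 4)/4 = 0.75.
r(4) = 177, r(4.75) = 316.875, r(5.5) = 515.25, r(6.25) = 782.25, r(7) = 1128.
T_4 = (Δt/2)·[r(t_0) + 2r(t_1) + 2r(t_2) + 2r(t_3) + r(t_4)].
Sum = 1700.15625.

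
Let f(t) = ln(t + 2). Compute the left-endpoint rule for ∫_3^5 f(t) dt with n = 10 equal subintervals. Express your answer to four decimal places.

3.5403

Δt = (5 − 3)/10 = 0.2.
Left endpoints: 3, 3.2, 3.4, 3.6, 3.8, 4, 4.2, 4.4, 4.6, 4.8.
f(3) ≈ 1.6094, f(3.2) ≈ 1.6487, f(3.4) ≈ 1.6864, f(3.6) ≈ 1.7228, f(3.8) ≈ 1.7579, f(4) ≈ 1.7918, f(4.2) ≈ 1.8245, f(4.4) ≈ 1.8563, f(4.6) ≈ 1.8871, f(4.8) ≈ 1.9169.
Sum = Δt · [f(3) + f(3.2) + f(3.4) + ...].
Sum ≈ 3.5403.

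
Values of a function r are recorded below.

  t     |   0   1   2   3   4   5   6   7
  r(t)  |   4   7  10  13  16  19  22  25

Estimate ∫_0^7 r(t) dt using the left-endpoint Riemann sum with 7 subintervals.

Δt = 1.
Sum = 1·[4 + 7 + 10 + 13 + 16 + 19 + 22] = 91.

91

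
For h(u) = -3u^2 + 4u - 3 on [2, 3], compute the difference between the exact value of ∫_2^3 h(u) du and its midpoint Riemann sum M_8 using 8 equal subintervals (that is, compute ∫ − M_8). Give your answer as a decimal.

Exact integral: ∫_2^3 h(u) du = -12.
M_8 = -11.99609375.
Error = -12 − (-11.99609375) = -0.00390625.

-0.00390625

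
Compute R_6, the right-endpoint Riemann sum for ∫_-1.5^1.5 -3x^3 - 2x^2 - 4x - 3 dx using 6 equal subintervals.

Δx = (1.5 − (-1.5))/6 = 0.5.
Right endpoints: -1, -0.5, 0, 0.5, 1, 1.5.
f(-1) = 2, f(-0.5) = -1.125, f(0) = -3, f(0.5) = -5.875, f(1) = -12, f(1.5) = -23.625.
Sum = Δx · [f(-1) + f(-0.5) + f(0) + ...].
Sum = -21.8125.

-21.8125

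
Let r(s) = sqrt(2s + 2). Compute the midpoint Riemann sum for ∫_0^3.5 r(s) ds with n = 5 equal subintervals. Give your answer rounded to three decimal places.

8.065

Δs = (3.5 − 0)/5 = 0.7.
Midpoints: 0.35, 1.05, 1.75, 2.45, 3.15.
r(0.35) ≈ 1.643, r(1.05) ≈ 2.025, r(1.75) ≈ 2.345, r(2.45) ≈ 2.627, r(3.15) ≈ 2.881.
Sum = Δs · [r(0.35) + r(1.05) + r(1.75) + r(2.45) + r(3.15)].
Sum ≈ 8.065.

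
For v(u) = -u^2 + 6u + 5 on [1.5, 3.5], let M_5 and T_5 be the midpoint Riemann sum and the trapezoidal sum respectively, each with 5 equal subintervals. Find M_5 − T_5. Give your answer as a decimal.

0.08

M_5 = 26.86.
T_5 = 26.78.
M_5 − T_5 = 0.08.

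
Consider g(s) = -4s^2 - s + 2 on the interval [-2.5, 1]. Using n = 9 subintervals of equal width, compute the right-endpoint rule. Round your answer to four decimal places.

-9.4918

Δs = (1 − (-2.5))/9 = 7/18.
Right endpoints: -19/9, -31/18, -4/3, -17/18, -5/9, -1/6, 2/9, 11/18, 1.
g(-19/9) = -1111/81, g(-31/18) = -1319/162, g(-4/3) = -34/9, g(-17/18) = -101/162, g(-5/9) = 107/81, g(-1/6) = 37/18, g(2/9) = 128/81, g(11/18) = -17/162, g(1) = -3.
Sum = Δs · [g(-19/9) + g(-31/18) + g(-4/3) + ...].
Sum ≈ -9.4918.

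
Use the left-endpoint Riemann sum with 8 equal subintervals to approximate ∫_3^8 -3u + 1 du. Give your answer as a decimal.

Δu = (8 − 3)/8 = 0.625.
Left endpoints: 3, 3.625, 4.25, 4.875, 5.5, 6.125, 6.75, 7.375.
f(3) = -8, f(3.625) = -9.875, f(4.25) = -11.75, f(4.875) = -13.625, f(5.5) = -15.5, f(6.125) = -17.375, f(6.75) = -19.25, f(7.375) = -21.125.
Sum = Δu · [f(3) + f(3.625) + f(4.25) + ...].
Sum = -72.8125.

-72.8125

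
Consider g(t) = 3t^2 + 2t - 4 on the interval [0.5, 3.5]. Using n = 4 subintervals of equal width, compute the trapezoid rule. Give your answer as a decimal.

43.59375

Δt = (3.5 − 0.5)/4 = 0.75.
g(0.5) = -2.25, g(1.25) = 3.1875, g(2) = 12, g(2.75) = 24.1875, g(3.5) = 39.75.
T_4 = (Δt/2)·[g(t_0) + 2g(t_1) + 2g(t_2) + 2g(t_3) + g(t_4)].
Sum = 43.59375.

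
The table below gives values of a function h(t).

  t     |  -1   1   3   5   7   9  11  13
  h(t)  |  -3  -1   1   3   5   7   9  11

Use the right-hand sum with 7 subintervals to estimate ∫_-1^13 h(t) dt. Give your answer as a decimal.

70

Δt = 2.
Sum = 2·[(-1) + 1 + 3 + 5 + 7 + 9 + 11] = 70.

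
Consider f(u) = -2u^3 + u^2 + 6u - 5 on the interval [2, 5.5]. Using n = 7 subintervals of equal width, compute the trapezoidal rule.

-338.625

Δu = (5.5 − 2)/7 = 0.5.
f(2) = -5, f(2.5) = -15, f(3) = -32, f(3.5) = -57.5, f(4) = -93, f(4.5) = -140, f(5) = -200, f(5.5) = -274.5.
T_7 = (Δu/2)·[f(u_0) + 2f(u_1) + ... + 2f(u_{6}) + f(u_7)].
Sum = -338.625.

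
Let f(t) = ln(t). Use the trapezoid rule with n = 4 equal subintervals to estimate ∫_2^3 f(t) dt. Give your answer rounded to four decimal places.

0.9087

Δt = (3 − 2)/4 = 0.25.
f(2) ≈ 0.6931, f(2.25) ≈ 0.8109, f(2.5) ≈ 0.9163, f(2.75) ≈ 1.0116, f(3) ≈ 1.0986.
T_4 = (Δt/2)·[f(t_0) + 2f(t_1) + 2f(t_2) + 2f(t_3) + f(t_4)].
Sum ≈ 0.9087.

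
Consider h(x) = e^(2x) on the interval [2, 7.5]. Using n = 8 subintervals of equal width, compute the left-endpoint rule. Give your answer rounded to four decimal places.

760525.7386

Δx = (7.5 − 2)/8 = 0.6875.
Left endpoints: 2, 2.6875, 3.375, 4.0625, 4.75, 5.4375, 6.125, 6.8125.
h(2) ≈ 54.5982, h(2.6875) ≈ 215.9399, h(3.375) ≈ 854.0588, h(4.0625) ≈ 3377.8679, h(4.75) ≈ 13359.7268, h(5.4375) ≈ 52838.7446, h(6.125) ≈ 208981.2889, h(6.8125) ≈ 826537.0311.
Sum = Δx · [h(2) + h(2.6875) + h(3.375) + ...].
Sum ≈ 760525.7386.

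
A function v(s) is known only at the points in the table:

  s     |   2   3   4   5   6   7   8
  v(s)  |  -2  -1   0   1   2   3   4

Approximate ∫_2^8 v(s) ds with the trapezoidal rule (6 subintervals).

Δs = 1.
T_6 = (1/2)·[(-2) + 2·(-1) + 2·0 + 2·1 + 2·2 + 2·3 + 4] = 6.

6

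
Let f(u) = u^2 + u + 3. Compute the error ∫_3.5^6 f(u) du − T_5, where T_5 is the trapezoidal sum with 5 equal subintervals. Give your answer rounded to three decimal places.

-0.104

Exact integral: ∫_3.5^6 f(u) du ≈ 77.08333.
T_5 = 77.1875.
Error ≈ 77.08333 − 77.1875 ≈ -0.104.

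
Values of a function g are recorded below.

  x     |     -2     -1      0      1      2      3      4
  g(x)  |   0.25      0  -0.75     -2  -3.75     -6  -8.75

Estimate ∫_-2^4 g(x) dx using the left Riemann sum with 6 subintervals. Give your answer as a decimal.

Δx = 1.
Sum = 1·[0.25 + 0 + (-0.75) + (-2) + (-3.75) + (-6)] = -12.25.

-12.25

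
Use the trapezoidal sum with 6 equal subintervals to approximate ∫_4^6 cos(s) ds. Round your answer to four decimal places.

0.4730

Δs = (6 − 4)/6 = 1/3.
f(4) ≈ -0.6536, f(13/3) ≈ -0.3700, f(14/3) ≈ -0.0457, f(5) ≈ 0.2837, f(16/3) ≈ 0.5818, f(17/3) ≈ 0.8159, f(6) ≈ 0.9602.
T_6 = (Δs/2)·[f(s_0) + 2f(s_1) + ... + 2f(s_{5}) + f(s_6)].
Sum ≈ 0.4730.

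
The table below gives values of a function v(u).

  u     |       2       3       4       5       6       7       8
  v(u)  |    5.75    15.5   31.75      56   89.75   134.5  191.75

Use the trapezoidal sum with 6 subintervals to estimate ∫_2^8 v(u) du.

Δu = 1.
T_6 = (1/2)·[5.75 + 2·15.5 + 2·31.75 + 2·56 + 2·89.75 + 2·134.5 + 191.75] = 426.25.

426.25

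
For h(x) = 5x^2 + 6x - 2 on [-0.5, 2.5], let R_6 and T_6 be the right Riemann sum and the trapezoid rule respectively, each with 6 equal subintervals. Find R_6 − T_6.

12

R_6 = 50.875.
T_6 = 38.875.
R_6 − T_6 = 12.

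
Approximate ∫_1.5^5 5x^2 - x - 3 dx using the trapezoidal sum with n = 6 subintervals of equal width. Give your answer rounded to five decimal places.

181.82581

Δx = (5 − 1.5)/6 = 7/12.
f(1.5) = 6.75, f(25/12) = 2393/144, f(8/3) = 269/9, f(3.25) = 46.5625, f(23/6) = 2399/36, f(53/12) = 12977/144, f(5) = 117.
T_6 = (Δx/2)·[f(x_0) + 2f(x_1) + ... + 2f(x_{5}) + f(x_6)].
Sum ≈ 181.82581.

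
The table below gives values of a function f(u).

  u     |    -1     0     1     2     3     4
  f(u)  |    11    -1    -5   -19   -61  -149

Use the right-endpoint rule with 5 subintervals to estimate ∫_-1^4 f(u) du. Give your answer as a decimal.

Δu = 1.
Sum = 1·[(-1) + (-5) + (-19) + (-61) + (-149)] = -235.

-235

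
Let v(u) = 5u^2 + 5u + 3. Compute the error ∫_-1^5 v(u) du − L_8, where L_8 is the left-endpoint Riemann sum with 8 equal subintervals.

53.4375

Exact integral: ∫_-1^5 v(u) du = 288.
L_8 = 234.5625.
Error = 288 − 234.5625 = 53.4375.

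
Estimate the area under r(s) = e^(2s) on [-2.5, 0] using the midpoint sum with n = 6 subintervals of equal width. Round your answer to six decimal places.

Δs = (0 − (-2.5))/6 = 5/12.
Midpoints: -55/24, -1.875, -35/24, -25/24, -0.625, -5/24.
r(-55/24) ≈ 0.010221, r(-1.875) ≈ 0.023518, r(-35/24) ≈ 0.054114, r(-25/24) ≈ 0.124514, r(-0.625) ≈ 0.286505, r(-5/24) ≈ 0.659241.
Sum = Δs · [r(-55/24) + r(-1.875) + r(-35/24) + ...].
Sum ≈ 0.482547.

0.482547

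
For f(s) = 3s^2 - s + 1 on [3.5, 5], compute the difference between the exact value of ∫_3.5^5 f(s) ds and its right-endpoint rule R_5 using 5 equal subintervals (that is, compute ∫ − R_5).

-5.58

Exact integral: ∫_3.5^5 f(s) ds = 77.25.
R_5 = 82.83.
Error = 77.25 − 82.83 = -5.58.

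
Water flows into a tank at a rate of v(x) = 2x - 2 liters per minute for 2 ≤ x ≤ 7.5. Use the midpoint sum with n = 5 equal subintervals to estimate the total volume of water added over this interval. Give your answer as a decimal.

41.25

Δx = (7.5 − 2)/5 = 1.1.
Midpoints: 2.55, 3.65, 4.75, 5.85, 6.95.
v(2.55) = 3.1, v(3.65) = 5.3, v(4.75) = 7.5, v(5.85) = 9.7, v(6.95) = 11.9.
Sum = Δx · [v(2.55) + v(3.65) + v(4.75) + v(5.85) + v(6.95)].
Sum = 41.25.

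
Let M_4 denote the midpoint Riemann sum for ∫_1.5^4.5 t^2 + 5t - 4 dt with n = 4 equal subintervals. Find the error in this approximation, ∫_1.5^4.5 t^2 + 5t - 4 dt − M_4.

Exact integral: ∫_1.5^4.5 f(t) dt = 62.25.
M_4 = 62.109375.
Error = 62.25 − 62.109375 = 0.140625.

0.140625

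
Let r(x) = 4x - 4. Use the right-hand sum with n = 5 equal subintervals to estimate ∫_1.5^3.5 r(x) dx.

Δx = (3.5 − 1.5)/5 = 0.4.
Right endpoints: 1.9, 2.3, 2.7, 3.1, 3.5.
r(1.9) = 3.6, r(2.3) = 5.2, r(2.7) = 6.8, r(3.1) = 8.4, r(3.5) = 10.
Sum = Δx · [r(1.9) + r(2.3) + r(2.7) + r(3.1) + r(3.5)].
Sum = 13.6.

13.6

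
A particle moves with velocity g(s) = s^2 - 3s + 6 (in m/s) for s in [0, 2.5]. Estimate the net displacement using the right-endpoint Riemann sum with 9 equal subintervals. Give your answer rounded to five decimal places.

Δs = (2.5 − 0)/9 = 5/18.
Right endpoints: 5/18, 5/9, 5/6, 10/9, 25/18, 5/3, 35/18, 20/9, 2.5.
g(5/18) = 1699/324, g(5/9) = 376/81, g(5/6) = 151/36, g(10/9) = 316/81, g(25/18) = 1219/324, g(5/3) = 34/9, g(35/18) = 1279/324, g(20/9) = 346/81, g(2.5) = 4.75.
Sum = Δs · [g(5/18) + g(5/9) + g(5/6) + ...].
Sum ≈ 10.69187.

10.69187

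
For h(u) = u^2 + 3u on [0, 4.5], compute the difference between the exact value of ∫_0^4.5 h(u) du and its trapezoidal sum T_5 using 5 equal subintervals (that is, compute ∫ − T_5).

Exact integral: ∫_0^4.5 h(u) du = 60.75.
T_5 = 61.3575.
Error = 60.75 − 61.3575 = -0.6075.

-0.6075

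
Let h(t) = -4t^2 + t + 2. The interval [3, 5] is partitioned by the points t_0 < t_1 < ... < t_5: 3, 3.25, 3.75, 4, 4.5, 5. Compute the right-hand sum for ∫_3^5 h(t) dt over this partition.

-132.75

Subinterval widths: 0.25, 0.5, 0.25, 0.5, 0.5.
Right endpoints: 3.25, 3.75, 4, 4.5, 5.
h(3.25) = -37, h(3.75) = -50.5, h(4) = -58, h(4.5) = -74.5, h(5) = -93.
Sum = Σ Δt_i · h(t_i).
Sum = -132.75.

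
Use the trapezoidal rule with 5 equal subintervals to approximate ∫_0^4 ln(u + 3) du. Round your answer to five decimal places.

Δu = (4 − 0)/5 = 0.8.
f(0) ≈ 1.09861, f(0.8) ≈ 1.33500, f(1.6) ≈ 1.52606, f(2.4) ≈ 1.68640, f(3.2) ≈ 1.82455, f(4) ≈ 1.94591.
T_5 = (Δu/2)·[f(u_0) + 2f(u_1) + ... + 2f(u_{4}) + f(u_5)].
Sum ≈ 6.31541.

6.31541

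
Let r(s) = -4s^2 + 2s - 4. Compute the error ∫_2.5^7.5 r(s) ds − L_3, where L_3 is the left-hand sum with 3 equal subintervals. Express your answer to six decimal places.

-149.074074

Exact integral: ∫_2.5^7.5 r(s) ds ≈ -511.66666667.
L_3 ≈ -362.59259259.
Error ≈ -511.66666667 − (-362.59259259) ≈ -149.074074.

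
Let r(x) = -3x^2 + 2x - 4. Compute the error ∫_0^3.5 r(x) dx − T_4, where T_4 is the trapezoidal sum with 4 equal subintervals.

Exact integral: ∫_0^3.5 r(x) dx = -44.625.
T_4 = -45.96484375.
Error = -44.625 − (-45.96484375) = 1.33984375.

1.33984375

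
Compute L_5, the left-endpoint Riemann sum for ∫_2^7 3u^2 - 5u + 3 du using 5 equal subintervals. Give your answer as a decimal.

Δu = (7 − 2)/5 = 1.
Left endpoints: 2, 3, 4, 5, 6.
f(2) = 5, f(3) = 15, f(4) = 31, f(5) = 53, f(6) = 81.
Sum = Δu · [f(2) + f(3) + f(4) + f(5) + f(6)].
Sum = 185.

185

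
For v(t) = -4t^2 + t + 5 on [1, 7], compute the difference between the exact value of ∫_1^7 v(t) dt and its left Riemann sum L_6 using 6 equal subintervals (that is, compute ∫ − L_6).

Exact integral: ∫_1^7 v(t) dt = -402.
L_6 = -313.
Error = -402 − (-313) = -89.

-89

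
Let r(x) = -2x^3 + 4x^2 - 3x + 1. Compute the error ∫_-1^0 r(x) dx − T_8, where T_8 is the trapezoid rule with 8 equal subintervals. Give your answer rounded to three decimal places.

-0.018

Exact integral: ∫_-1^0 r(x) dx ≈ 4.33333.
T_8 = 4.3515625.
Error ≈ 4.33333 − 4.3515625 ≈ -0.018.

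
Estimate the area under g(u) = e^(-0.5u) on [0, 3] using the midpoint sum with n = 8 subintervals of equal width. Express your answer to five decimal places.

1.55147

Δu = (3 − 0)/8 = 0.375.
Midpoints: 0.1875, 0.5625, 0.9375, 1.3125, 1.6875, 2.0625, 2.4375, 2.8125.
g(0.1875) ≈ 0.91051, g(0.5625) ≈ 0.75484, g(0.9375) ≈ 0.62578, g(1.3125) ≈ 0.51879, g(1.6875) ≈ 0.43009, g(2.0625) ≈ 0.35656, g(2.4375) ≈ 0.29560, g(2.8125) ≈ 0.24506.
Sum = Δu · [g(0.1875) + g(0.5625) + g(0.9375) + ...].
Sum ≈ 1.55147.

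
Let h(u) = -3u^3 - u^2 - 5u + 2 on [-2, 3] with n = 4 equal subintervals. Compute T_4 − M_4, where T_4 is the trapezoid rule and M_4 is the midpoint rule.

T_4 = -70.078125.
M_4 = -59.3359375.
T_4 − M_4 = -10.7421875.

-10.7421875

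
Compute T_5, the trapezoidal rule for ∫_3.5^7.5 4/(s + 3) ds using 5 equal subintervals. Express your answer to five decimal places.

1.92140

Δs = (7.5 − 3.5)/5 = 0.8.
f(3.5) = 8/13, f(4.3) = 40/73, f(5.1) = 40/81, f(5.9) = 40/89, f(6.7) = 40/97, f(7.5) = 8/21.
T_5 = (Δs/2)·[f(s_0) + 2f(s_1) + ... + 2f(s_{4}) + f(s_5)].
Sum ≈ 1.92140.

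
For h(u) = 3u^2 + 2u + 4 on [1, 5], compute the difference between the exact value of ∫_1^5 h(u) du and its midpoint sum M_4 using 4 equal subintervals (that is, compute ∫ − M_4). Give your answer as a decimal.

Exact integral: ∫_1^5 h(u) du = 164.
M_4 = 163.
Error = 164 − 163 = 1.

1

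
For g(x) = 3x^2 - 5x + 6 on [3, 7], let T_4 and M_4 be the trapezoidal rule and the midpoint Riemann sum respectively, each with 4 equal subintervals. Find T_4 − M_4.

3

T_4 = 242.
M_4 = 239.
T_4 − M_4 = 3.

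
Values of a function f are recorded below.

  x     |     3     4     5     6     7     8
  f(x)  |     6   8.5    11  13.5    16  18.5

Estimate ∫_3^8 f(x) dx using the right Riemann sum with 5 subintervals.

67.5

Δx = 1.
Sum = 1·[8.5 + 11 + 13.5 + 16 + 18.5] = 67.5.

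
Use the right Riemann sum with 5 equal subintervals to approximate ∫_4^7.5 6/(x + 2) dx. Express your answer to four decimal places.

Δx = (7.5 − 4)/5 = 0.7.
Right endpoints: 4.7, 5.4, 6.1, 6.8, 7.5.
f(4.7) = 60/67, f(5.4) = 30/37, f(6.1) = 20/27, f(6.8) = 15/22, f(7.5) = 12/19.
Sum = Δx · [f(4.7) + f(5.4) + f(6.1) + f(6.8) + f(7.5)].
Sum ≈ 2.6323.

2.6323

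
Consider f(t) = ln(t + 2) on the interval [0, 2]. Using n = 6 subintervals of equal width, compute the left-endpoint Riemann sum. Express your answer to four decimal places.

Δt = (2 − 0)/6 = 1/3.
Left endpoints: 0, 1/3, 2/3, 1, 4/3, 5/3.
f(0) ≈ 0.6931, f(1/3) ≈ 0.8473, f(2/3) ≈ 0.9808, f(1) ≈ 1.0986, f(4/3) ≈ 1.2040, f(5/3) ≈ 1.2993.
Sum = Δt · [f(0) + f(1/3) + f(2/3) + ...].
Sum ≈ 2.0410.

2.0410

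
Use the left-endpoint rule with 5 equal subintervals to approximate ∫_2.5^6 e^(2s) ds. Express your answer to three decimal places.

37255.979

Δs = (6 − 2.5)/5 = 0.7.
Left endpoints: 2.5, 3.2, 3.9, 4.6, 5.3.
f(2.5) ≈ 148.413, f(3.2) ≈ 601.845, f(3.9) ≈ 2440.602, f(4.6) ≈ 9897.129, f(5.3) ≈ 40134.837.
Sum = Δs · [f(2.5) + f(3.2) + f(3.9) + f(4.6) + f(5.3)].
Sum ≈ 37255.979.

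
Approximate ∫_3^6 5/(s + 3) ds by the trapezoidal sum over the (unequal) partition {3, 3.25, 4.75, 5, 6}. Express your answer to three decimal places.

2.037

Subinterval widths: 0.25, 1.5, 0.25, 1.
f(3) = 5/6, f(3.25) = 0.8, f(4.75) = 20/31, f(5) = 0.625, f(6) = 5/9.
On each subinterval the trapezoid contributes (Δs_i/2)·[f(s_{i-1}) + f(s_i)].
Sum ≈ 2.037.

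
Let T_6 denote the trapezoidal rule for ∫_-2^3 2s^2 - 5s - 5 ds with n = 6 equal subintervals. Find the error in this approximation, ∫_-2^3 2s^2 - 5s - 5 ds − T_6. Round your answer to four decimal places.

Exact integral: ∫_-2^3 f(s) ds ≈ -14.166667.
T_6 ≈ -13.009259.
Error ≈ -14.166667 − (-13.009259) ≈ -1.1574.

-1.1574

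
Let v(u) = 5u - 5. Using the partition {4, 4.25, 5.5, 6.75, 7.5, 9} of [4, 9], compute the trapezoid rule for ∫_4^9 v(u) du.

Subinterval widths: 0.25, 1.25, 1.25, 0.75, 1.5.
v(4) = 15, v(4.25) = 16.25, v(5.5) = 22.5, v(6.75) = 28.75, v(7.5) = 32.5, v(9) = 40.
On each subinterval the trapezoid contributes (Δu_i/2)·[v(u_{i-1}) + v(u_i)].
Sum = 137.5.

137.5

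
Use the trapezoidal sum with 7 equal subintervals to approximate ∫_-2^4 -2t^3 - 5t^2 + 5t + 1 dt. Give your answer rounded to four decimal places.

-212.0816

Δt = (4 − (-2))/7 = 6/7.
f(-2) = -13, f(-8/7) = -2833/343, f(-2/7) = -271/343, f(4/7) = 635/343, f(10/7) = -2707/343, f(16/7) = -12889/343, f(22/7) = -32503/343, f(4) = -187.
T_7 = (Δt/2)·[f(t_0) + 2f(t_1) + ... + 2f(t_{6}) + f(t_7)].
Sum ≈ -212.0816.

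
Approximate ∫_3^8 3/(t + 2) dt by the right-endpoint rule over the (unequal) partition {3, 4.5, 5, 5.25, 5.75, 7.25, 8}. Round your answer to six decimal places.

Subinterval widths: 1.5, 0.5, 0.25, 0.5, 1.5, 0.75.
Right endpoints: 4.5, 5, 5.25, 5.75, 7.25, 8.
f(4.5) = 6/13, f(5) = 3/7, f(5.25) = 12/29, f(5.75) = 12/31, f(7.25) = 12/37, f(8) = 0.3.
Sum = Σ Δt_i · f(t_i).
Sum ≈ 1.915077.

1.915077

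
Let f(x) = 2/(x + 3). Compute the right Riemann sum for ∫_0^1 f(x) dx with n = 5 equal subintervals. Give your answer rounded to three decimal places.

0.559

Δx = (1 − 0)/5 = 0.2.
Right endpoints: 0.2, 0.4, 0.6, 0.8, 1.
f(0.2) = 0.625, f(0.4) = 10/17, f(0.6) = 5/9, f(0.8) = 10/19, f(1) = 0.5.
Sum = Δx · [f(0.2) + f(0.4) + f(0.6) + f(0.8) + f(1)].
Sum ≈ 0.559.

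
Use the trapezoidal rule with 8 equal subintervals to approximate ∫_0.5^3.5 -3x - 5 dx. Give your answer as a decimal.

-33

Δx = (3.5 − 0.5)/8 = 0.375.
f(0.5) = -6.5, f(0.875) = -7.625, f(1.25) = -8.75, f(1.625) = -9.875, f(2) = -11, f(2.375) = -12.125, f(2.75) = -13.25, f(3.125) = -14.375, f(3.5) = -15.5.
T_8 = (Δx/2)·[f(x_0) + 2f(x_1) + ... + 2f(x_{7}) + f(x_8)].
Sum = -33.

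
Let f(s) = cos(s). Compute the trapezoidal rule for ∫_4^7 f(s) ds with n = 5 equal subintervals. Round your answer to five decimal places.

1.37112

Δs = (7 − 4)/5 = 0.6.
f(4) ≈ -0.65364, f(4.6) ≈ -0.11215, f(5.2) ≈ 0.46852, f(5.8) ≈ 0.88552, f(6.4) ≈ 0.99318, f(7) ≈ 0.75390.
T_5 = (Δs/2)·[f(s_0) + 2f(s_1) + ... + 2f(s_{4}) + f(s_5)].
Sum ≈ 1.37112.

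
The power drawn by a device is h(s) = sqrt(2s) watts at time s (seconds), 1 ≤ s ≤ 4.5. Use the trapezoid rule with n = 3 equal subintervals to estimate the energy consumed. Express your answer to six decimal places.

Δs = (4.5 − 1)/3 = 7/6.
h(1) ≈ 1.414214, h(13/6) ≈ 2.081666, h(10/3) ≈ 2.581989, h(4.5) ≈ 3.000000.
T_3 = (Δs/2)·[h(s_0) + 2h(s_1) + 2h(s_2) + h(s_3)].
Sum ≈ 8.015889.

8.015889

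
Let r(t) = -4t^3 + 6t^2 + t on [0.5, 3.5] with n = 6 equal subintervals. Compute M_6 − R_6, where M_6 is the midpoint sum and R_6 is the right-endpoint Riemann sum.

27.375

M_6 = -57.375.
R_6 = -84.75.
M_6 − R_6 = 27.375.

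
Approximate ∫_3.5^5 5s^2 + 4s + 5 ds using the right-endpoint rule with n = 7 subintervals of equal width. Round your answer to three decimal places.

Δs = (5 − 3.5)/7 = 3/14.
Right endpoints: 26/7, 55/14, 29/7, 61/14, 32/7, 67/14, 5.
f(26/7) = 4353/49, f(55/14) = 19185/196, f(29/7) = 5262/49, f(61/14) = 23001/196, f(32/7) = 6261/49, f(67/14) = 27177/196, f(5) = 150.
Sum = Δs · [f(26/7) + f(55/14) + f(29/7) + ...].
Sum ≈ 177.406.

177.406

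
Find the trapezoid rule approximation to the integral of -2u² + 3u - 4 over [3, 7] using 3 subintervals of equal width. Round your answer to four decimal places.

Δu = (7 − 3)/3 = 4/3.
f(3) = -13, f(13/3) = -257/9, f(17/3) = -461/9, f(7) = -81.
T_3 = (Δu/2)·[f(u_0) + 2f(u_1) + 2f(u_2) + f(u_3)].
Sum ≈ -169.0370.

-169.0370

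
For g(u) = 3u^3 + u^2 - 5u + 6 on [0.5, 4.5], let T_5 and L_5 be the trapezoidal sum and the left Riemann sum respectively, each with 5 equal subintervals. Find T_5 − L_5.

T_5 = 321.86.
L_5 = 212.66.
T_5 − L_5 = 109.2.

109.2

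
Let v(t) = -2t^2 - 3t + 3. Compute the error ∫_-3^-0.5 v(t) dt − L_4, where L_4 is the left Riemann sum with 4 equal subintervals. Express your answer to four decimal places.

3.4505

Exact integral: ∫_-3^-0.5 v(t) dt ≈ 2.708333.
L_4 = -0.7421875.
Error ≈ 2.708333 − (-0.7421875) ≈ 3.4505.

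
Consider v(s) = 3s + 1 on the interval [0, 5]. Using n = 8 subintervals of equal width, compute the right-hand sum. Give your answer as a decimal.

Δs = (5 − 0)/8 = 0.625.
Right endpoints: 0.625, 1.25, 1.875, 2.5, 3.125, 3.75, 4.375, 5.
v(0.625) = 2.875, v(1.25) = 4.75, v(1.875) = 6.625, v(2.5) = 8.5, v(3.125) = 10.375, v(3.75) = 12.25, v(4.375) = 14.125, v(5) = 16.
Sum = Δs · [v(0.625) + v(1.25) + v(1.875) + ...].
Sum = 47.1875.

47.1875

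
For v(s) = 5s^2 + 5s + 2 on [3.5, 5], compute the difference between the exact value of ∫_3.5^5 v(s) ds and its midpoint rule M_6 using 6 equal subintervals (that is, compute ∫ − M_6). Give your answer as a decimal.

Exact integral: ∫_3.5^5 v(s) ds = 171.75.
M_6 = 171.7109375.
Error = 171.75 − 171.7109375 = 0.0390625.

0.0390625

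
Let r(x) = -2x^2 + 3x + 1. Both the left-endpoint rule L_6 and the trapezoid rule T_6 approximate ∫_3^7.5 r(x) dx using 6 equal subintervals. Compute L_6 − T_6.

L_6 = -158.34375.
T_6 = -188.71875.
L_6 − T_6 = 30.375.

30.375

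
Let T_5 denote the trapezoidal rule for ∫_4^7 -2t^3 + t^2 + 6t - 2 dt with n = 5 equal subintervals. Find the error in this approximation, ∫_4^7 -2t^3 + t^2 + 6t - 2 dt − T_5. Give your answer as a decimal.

5.76

Exact integral: ∫_4^7 f(t) dt = -886.5.
T_5 = -892.26.
Error = -886.5 − (-892.26) = 5.76.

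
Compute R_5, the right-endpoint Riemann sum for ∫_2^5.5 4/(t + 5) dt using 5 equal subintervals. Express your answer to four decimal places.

1.5570

Δt = (5.5 − 2)/5 = 0.7.
Right endpoints: 2.7, 3.4, 4.1, 4.8, 5.5.
f(2.7) = 40/77, f(3.4) = 10/21, f(4.1) = 40/91, f(4.8) = 20/49, f(5.5) = 8/21.
Sum = Δt · [f(2.7) + f(3.4) + f(4.1) + f(4.8) + f(5.5)].
Sum ≈ 1.5570.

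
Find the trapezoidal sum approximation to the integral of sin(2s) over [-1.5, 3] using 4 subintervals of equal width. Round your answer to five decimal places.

Δs = (3 − (-1.5))/4 = 1.125.
f(-1.5) ≈ -0.14112, f(-0.375) ≈ -0.68164, f(0.75) ≈ 0.99749, f(1.875) ≈ -0.57156, f(3) ≈ -0.27942.
T_4 = (Δs/2)·[f(s_0) + 2f(s_1) + 2f(s_2) + 2f(s_3) + f(s_4)].
Sum ≈ -0.52422.

-0.52422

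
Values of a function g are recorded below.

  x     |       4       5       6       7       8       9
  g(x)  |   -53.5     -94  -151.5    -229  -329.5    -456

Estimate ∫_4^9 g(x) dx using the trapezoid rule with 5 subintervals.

-1058.75

Δx = 1.
T_5 = (1/2)·[(-53.5) + 2·(-94) + 2·(-151.5) + 2·(-229) + 2·(-329.5) + (-456)] = -1058.75.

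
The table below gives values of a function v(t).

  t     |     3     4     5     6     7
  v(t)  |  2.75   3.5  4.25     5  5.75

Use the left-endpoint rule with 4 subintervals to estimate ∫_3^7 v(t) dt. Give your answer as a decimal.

15.5

Δt = 1.
Sum = 1·[2.75 + 3.5 + 4.25 + 5] = 15.5.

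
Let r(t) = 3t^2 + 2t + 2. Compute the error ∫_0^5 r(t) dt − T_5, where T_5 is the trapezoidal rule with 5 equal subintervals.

-2.5

Exact integral: ∫_0^5 r(t) dt = 160.
T_5 = 162.5.
Error = 160 − 162.5 = -2.5.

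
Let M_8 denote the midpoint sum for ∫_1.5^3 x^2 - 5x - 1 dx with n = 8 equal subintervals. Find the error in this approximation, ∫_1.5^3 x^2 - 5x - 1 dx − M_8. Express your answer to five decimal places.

Exact integral: ∫_1.5^3 f(x) dx = -10.5.
M_8 ≈ -10.5043945.
Error ≈ -10.5 − (-10.5043945) ≈ 0.00439.

0.00439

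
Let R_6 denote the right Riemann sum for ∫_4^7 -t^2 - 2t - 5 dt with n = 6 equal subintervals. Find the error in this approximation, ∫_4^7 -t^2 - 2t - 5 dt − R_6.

Exact integral: ∫_4^7 f(t) dt = -141.
R_6 = -150.875.
Error = -141 − (-150.875) = 9.875.

9.875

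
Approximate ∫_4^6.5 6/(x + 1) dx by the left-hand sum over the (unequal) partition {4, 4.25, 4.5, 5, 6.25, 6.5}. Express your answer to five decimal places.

Subinterval widths: 0.25, 0.25, 0.5, 1.25, 0.25.
Left endpoints: 4, 4.25, 4.5, 5, 6.25.
f(4) = 1.2, f(4.25) = 8/7, f(4.5) = 12/11, f(5) = 1, f(6.25) = 24/29.
Sum = Σ Δx_i · f(x_i).
Sum ≈ 2.58807.

2.58807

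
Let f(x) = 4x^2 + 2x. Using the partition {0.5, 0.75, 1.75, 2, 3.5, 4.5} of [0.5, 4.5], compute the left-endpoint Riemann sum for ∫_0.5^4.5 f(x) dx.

94.1875

Subinterval widths: 0.25, 1, 0.25, 1.5, 1.
Left endpoints: 0.5, 0.75, 1.75, 2, 3.5.
f(0.5) = 2, f(0.75) = 3.75, f(1.75) = 15.75, f(2) = 20, f(3.5) = 56.
Sum = Σ Δx_i · f(x_i).
Sum = 94.1875.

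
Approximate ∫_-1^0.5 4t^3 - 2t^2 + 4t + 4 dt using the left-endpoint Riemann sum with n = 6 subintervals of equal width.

Δt = (0.5 − (-1))/6 = 0.25.
Left endpoints: -1, -0.75, -0.5, -0.25, 0, 0.25.
f(-1) = -6, f(-0.75) = -1.8125, f(-0.5) = 1, f(-0.25) = 2.8125, f(0) = 4, f(0.25) = 4.9375.
Sum = Δt · [f(-1) + f(-0.75) + f(-0.5) + ...].
Sum = 1.234375.

1.234375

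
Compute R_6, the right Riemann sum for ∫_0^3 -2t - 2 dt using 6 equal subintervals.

-16.5

Δt = (3 − 0)/6 = 0.5.
Right endpoints: 0.5, 1, 1.5, 2, 2.5, 3.
f(0.5) = -3, f(1) = -4, f(1.5) = -5, f(2) = -6, f(2.5) = -7, f(3) = -8.
Sum = Δt · [f(0.5) + f(1) + f(1.5) + ...].
Sum = -16.5.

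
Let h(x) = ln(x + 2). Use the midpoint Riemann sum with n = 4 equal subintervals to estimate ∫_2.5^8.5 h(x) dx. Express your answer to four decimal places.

11.9329

Δx = (8.5 − 2.5)/4 = 1.5.
Midpoints: 3.25, 4.75, 6.25, 7.75.
h(3.25) ≈ 1.6582, h(4.75) ≈ 1.9095, h(6.25) ≈ 2.1102, h(7.75) ≈ 2.2773.
Sum = Δx · [h(3.25) + h(4.75) + h(6.25) + h(7.75)].
Sum ≈ 11.9329.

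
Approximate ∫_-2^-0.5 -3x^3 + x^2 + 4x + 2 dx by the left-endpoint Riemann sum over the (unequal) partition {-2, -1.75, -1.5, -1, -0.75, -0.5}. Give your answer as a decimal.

13.9296875

Subinterval widths: 0.25, 0.25, 0.5, 0.25, 0.25.
Left endpoints: -2, -1.75, -1.5, -1, -0.75.
f(-2) = 22, f(-1.75) = 14.140625, f(-1.5) = 8.375, f(-1) = 2, f(-0.75) = 0.828125.
Sum = Σ Δx_i · f(x_i).
Sum = 13.9296875.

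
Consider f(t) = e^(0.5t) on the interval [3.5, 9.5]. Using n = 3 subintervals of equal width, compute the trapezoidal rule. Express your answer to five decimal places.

Δt = (9.5 − 3.5)/3 = 2.
f(3.5) ≈ 5.75460, f(5.5) ≈ 15.64263, f(7.5) ≈ 42.52108, f(9.5) ≈ 115.58428.
T_3 = (Δt/2)·[f(t_0) + 2f(t_1) + 2f(t_2) + f(t_3)].
Sum ≈ 237.66631.

237.66631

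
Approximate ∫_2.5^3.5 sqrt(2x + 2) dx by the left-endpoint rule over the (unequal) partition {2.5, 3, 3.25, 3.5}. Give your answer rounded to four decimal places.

2.7589

Subinterval widths: 0.5, 0.25, 0.25.
Left endpoints: 2.5, 3, 3.25.
f(2.5) ≈ 2.6458, f(3) ≈ 2.8284, f(3.25) ≈ 2.9155.
Sum = Σ Δx_i · f(x_i).
Sum ≈ 2.7589.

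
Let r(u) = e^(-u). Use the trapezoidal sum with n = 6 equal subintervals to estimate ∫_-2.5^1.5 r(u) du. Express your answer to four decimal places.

Δu = (1.5 − (-2.5))/6 = 2/3.
r(-2.5) ≈ 12.1825, r(-11/6) ≈ 6.2547, r(-7/6) ≈ 3.2113, r(-0.5) ≈ 1.6487, r(1/6) ≈ 0.8465, r(5/6) ≈ 0.4346, r(1.5) ≈ 0.2231.
T_6 = (Δu/2)·[r(u_0) + 2r(u_1) + ... + 2r(u_{5}) + r(u_6)].
Sum ≈ 12.3991.

12.3991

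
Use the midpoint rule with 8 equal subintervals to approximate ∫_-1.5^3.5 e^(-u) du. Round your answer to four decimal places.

4.3799

Δu = (3.5 − (-1.5))/8 = 0.625.
Midpoints: -1.1875, -0.5625, 0.0625, 0.6875, 1.3125, 1.9375, 2.5625, 3.1875.
f(-1.1875) ≈ 3.2789, f(-0.5625) ≈ 1.7551, f(0.0625) ≈ 0.9394, f(0.6875) ≈ 0.5028, f(1.3125) ≈ 0.2691, f(1.9375) ≈ 0.1441, f(2.5625) ≈ 0.0771, f(3.1875) ≈ 0.0413.
Sum = Δu · [f(-1.1875) + f(-0.5625) + f(0.0625) + ...].
Sum ≈ 4.3799.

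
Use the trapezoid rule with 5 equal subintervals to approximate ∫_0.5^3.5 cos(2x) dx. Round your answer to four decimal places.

Δx = (3.5 − 0.5)/5 = 0.6.
f(0.5) ≈ 0.5403, f(1.1) ≈ -0.5885, f(1.7) ≈ -0.9668, f(2.3) ≈ -0.1122, f(2.9) ≈ 0.8855, f(3.5) ≈ 0.7539.
T_5 = (Δx/2)·[f(x_0) + 2f(x_1) + ... + 2f(x_{4}) + f(x_5)].
Sum ≈ -0.0809.

-0.0809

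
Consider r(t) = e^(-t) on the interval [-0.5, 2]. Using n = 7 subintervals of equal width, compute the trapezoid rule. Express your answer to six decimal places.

Δt = (2 − (-0.5))/7 = 5/14.
r(-0.5) ≈ 1.648721, r(-1/7) ≈ 1.153565, r(3/14) ≈ 0.807118, r(4/7) ≈ 0.564718, r(13/14) ≈ 0.395118, r(9/7) ≈ 0.276453, r(23/14) ≈ 0.193427, r(2) ≈ 0.135335.
T_7 = (Δt/2)·[r(t_0) + 2r(t_1) + ... + 2r(t_{6}) + r(t_7)].
Sum ≈ 1.529438.

1.529438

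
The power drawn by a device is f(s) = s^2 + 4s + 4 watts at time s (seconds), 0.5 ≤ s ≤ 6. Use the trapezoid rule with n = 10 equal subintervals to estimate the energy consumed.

Δs = (6 − 0.5)/10 = 0.55.
f(0.5) = 6.25, f(1.05) = 9.3025, f(1.6) = 12.96, f(2.15) = 17.2225, f(2.7) = 22.09, f(3.25) = 27.5625, f(3.8) = 33.64, f(4.35) = 40.3225, f(4.9) = 47.61, f(5.45) = 55.5025, f(6) = 64.
T_10 = (Δs/2)·[f(s_0) + 2f(s_1) + ... + 2f(s_{9}) + f(s_10)].
Sum = 165.735625.

165.735625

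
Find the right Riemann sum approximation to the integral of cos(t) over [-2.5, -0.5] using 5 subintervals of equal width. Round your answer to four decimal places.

0.4532

Δt = (-0.5 − (-2.5))/5 = 0.4.
Right endpoints: -2.1, -1.7, -1.3, -0.9, -0.5.
f(-2.1) ≈ -0.5048, f(-1.7) ≈ -0.1288, f(-1.3) ≈ 0.2675, f(-0.9) ≈ 0.6216, f(-0.5) ≈ 0.8776.
Sum = Δt · [f(-2.1) + f(-1.7) + f(-1.3) + f(-0.9) + f(-0.5)].
Sum ≈ 0.4532.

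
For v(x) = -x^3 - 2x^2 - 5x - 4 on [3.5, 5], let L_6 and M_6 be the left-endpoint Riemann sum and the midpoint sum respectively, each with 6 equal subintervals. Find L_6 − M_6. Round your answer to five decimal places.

14.04492

L_6 = -197.19921875.
M_6 ≈ -211.2441406.
L_6 − M_6 ≈ 14.04492.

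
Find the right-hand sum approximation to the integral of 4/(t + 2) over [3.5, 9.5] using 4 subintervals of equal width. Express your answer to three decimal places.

2.685

Δt = (9.5 − 3.5)/4 = 1.5.
Right endpoints: 5, 6.5, 8, 9.5.
f(5) = 4/7, f(6.5) = 8/17, f(8) = 0.4, f(9.5) = 8/23.
Sum = Δt · [f(5) + f(6.5) + f(8) + f(9.5)].
Sum ≈ 2.685.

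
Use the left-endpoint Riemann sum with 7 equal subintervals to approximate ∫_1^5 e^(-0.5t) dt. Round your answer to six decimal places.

1.205859

Δt = (5 − 1)/7 = 4/7.
Left endpoints: 1, 11/7, 15/7, 19/7, 23/7, 27/7, 31/7.
f(1) ≈ 0.606531, f(11/7) ≈ 0.455794, f(15/7) ≈ 0.342519, f(19/7) ≈ 0.257395, f(23/7) ≈ 0.193427, f(27/7) ≈ 0.145356, f(31/7) ≈ 0.109232.
Sum = Δt · [f(1) + f(11/7) + f(15/7) + ...].
Sum ≈ 1.205859.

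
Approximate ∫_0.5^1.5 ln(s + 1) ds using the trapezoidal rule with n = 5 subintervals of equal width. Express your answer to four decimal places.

0.6816

Δs = (1.5 − 0.5)/5 = 0.2.
f(0.5) ≈ 0.4055, f(0.7) ≈ 0.5306, f(0.9) ≈ 0.6419, f(1.1) ≈ 0.7419, f(1.3) ≈ 0.8329, f(1.5) ≈ 0.9163.
T_5 = (Δs/2)·[f(s_0) + 2f(s_1) + ... + 2f(s_{4}) + f(s_5)].
Sum ≈ 0.6816.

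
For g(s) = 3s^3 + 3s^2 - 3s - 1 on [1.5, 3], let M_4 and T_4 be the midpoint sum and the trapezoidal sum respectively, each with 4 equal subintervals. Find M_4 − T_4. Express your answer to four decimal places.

-1.2261

M_4 ≈ 68.544434.
T_4 ≈ 69.770508.
M_4 − T_4 ≈ -1.2261.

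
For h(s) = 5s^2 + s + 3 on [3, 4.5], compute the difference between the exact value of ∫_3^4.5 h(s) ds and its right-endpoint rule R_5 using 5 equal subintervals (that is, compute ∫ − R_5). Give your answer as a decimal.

-8.775

Exact integral: ∫_3^4.5 h(s) ds = 117.
R_5 = 125.775.
Error = 117 − 125.775 = -8.775.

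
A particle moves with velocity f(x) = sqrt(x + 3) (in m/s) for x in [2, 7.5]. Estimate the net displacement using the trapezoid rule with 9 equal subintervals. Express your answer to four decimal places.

Δx = (7.5 − 2)/9 = 11/18.
f(2) ≈ 2.2361, f(47/18) ≈ 2.3688, f(29/9) ≈ 2.4944, f(23/6) ≈ 2.6141, f(40/9) ≈ 2.7285, f(91/18) ≈ 2.8382, f(17/3) ≈ 2.9439, f(113/18) ≈ 3.0459, f(62/9) ≈ 3.1447, f(7.5) ≈ 3.2404.
T_9 = (Δx/2)·[f(x_0) + 2f(x_1) + ... + 2f(x_{8}) + f(x_9)].
Sum ≈ 15.2269.

15.2269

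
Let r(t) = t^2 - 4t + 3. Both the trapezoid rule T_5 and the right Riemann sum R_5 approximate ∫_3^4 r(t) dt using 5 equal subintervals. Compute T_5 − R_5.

T_5 = 1.34.
R_5 = 1.64.
T_5 − R_5 = -0.3.

-0.3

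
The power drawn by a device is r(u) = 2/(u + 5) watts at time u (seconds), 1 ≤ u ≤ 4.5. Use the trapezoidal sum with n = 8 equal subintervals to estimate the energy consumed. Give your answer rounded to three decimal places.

Δu = (4.5 − 1)/8 = 0.4375.
r(1) = 1/3, r(1.4375) = 32/103, r(1.875) = 16/55, r(2.3125) = 32/117, r(2.75) = 8/31, r(3.1875) = 32/131, r(3.625) = 16/69, r(4.0625) = 32/145, r(4.5) = 4/19.
T_8 = (Δu/2)·[r(u_0) + 2r(u_1) + ... + 2r(u_{7}) + r(u_8)].
Sum ≈ 0.920.

0.920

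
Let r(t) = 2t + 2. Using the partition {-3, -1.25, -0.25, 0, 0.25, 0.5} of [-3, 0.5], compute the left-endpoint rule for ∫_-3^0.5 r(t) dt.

-6

Subinterval widths: 1.75, 1, 0.25, 0.25, 0.25.
Left endpoints: -3, -1.25, -0.25, 0, 0.25.
r(-3) = -4, r(-1.25) = -0.5, r(-0.25) = 1.5, r(0) = 2, r(0.25) = 2.5.
Sum = Σ Δt_i · r(t_i).
Sum = -6.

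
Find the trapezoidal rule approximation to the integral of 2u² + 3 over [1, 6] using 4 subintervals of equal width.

Δu = (6 − 1)/4 = 1.25.
f(1) = 5, f(2.25) = 13.125, f(3.5) = 27.5, f(4.75) = 48.125, f(6) = 75.
T_4 = (Δu/2)·[f(u_0) + 2f(u_1) + 2f(u_2) + 2f(u_3) + f(u_4)].
Sum = 160.9375.

160.9375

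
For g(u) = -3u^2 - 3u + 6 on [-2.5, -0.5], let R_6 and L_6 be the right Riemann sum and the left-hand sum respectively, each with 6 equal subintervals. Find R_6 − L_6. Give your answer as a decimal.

4

R_6 ≈ 7.38888889.
L_6 ≈ 3.38888889.
R_6 − L_6 = 4.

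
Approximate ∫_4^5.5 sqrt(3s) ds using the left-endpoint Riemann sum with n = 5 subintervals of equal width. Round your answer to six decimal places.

Δs = (5.5 − 4)/5 = 0.3.
Left endpoints: 4, 4.3, 4.6, 4.9, 5.2.
f(4) ≈ 3.464102, f(4.3) ≈ 3.591657, f(4.6) ≈ 3.714835, f(4.9) ≈ 3.834058, f(5.2) ≈ 3.949684.
Sum = Δs · [f(4) + f(4.3) + f(4.6) + f(4.9) + f(5.2)].
Sum ≈ 5.566301.

5.566301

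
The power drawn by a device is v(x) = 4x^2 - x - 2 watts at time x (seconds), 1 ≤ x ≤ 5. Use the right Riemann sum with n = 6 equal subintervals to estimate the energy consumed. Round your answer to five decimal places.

177.18519

Δx = (5 − 1)/6 = 2/3.
Right endpoints: 5/3, 7/3, 3, 11/3, 13/3, 5.
v(5/3) = 67/9, v(7/3) = 157/9, v(3) = 31, v(11/3) = 433/9, v(13/3) = 619/9, v(5) = 93.
Sum = Δx · [v(5/3) + v(7/3) + v(3) + ...].
Sum ≈ 177.18519.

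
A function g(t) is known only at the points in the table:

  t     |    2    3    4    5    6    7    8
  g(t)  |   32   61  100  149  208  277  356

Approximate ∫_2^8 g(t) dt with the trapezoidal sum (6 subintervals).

Δt = 1.
T_6 = (1/2)·[32 + 2·61 + 2·100 + 2·149 + 2·208 + 2·277 + 356] = 989.

989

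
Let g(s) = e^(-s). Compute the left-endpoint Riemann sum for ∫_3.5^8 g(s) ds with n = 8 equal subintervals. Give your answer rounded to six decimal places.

0.039044

Δs = (8 − 3.5)/8 = 0.5625.
Left endpoints: 3.5, 4.0625, 4.625, 5.1875, 5.75, 6.3125, 6.875, 7.4375.
g(3.5) ≈ 0.030197, g(4.0625) ≈ 0.017206, g(4.625) ≈ 0.009804, g(5.1875) ≈ 0.005586, g(5.75) ≈ 0.003183, g(6.3125) ≈ 0.001813, g(6.875) ≈ 0.001033, g(7.4375) ≈ 0.000589.
Sum = Δs · [g(3.5) + g(4.0625) + g(4.625) + ...].
Sum ≈ 0.039044.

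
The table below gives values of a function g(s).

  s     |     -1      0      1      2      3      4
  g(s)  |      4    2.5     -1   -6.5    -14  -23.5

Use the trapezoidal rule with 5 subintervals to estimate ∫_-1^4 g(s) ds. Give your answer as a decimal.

-28.75

Δs = 1.
T_5 = (1/2)·[4 + 2·2.5 + 2·(-1) + 2·(-6.5) + 2·(-14) + (-23.5)] = -28.75.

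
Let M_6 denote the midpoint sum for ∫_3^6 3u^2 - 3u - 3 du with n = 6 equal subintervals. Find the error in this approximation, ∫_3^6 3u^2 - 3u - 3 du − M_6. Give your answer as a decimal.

Exact integral: ∫_3^6 f(u) du = 139.5.
M_6 = 139.3125.
Error = 139.5 − 139.3125 = 0.1875.

0.1875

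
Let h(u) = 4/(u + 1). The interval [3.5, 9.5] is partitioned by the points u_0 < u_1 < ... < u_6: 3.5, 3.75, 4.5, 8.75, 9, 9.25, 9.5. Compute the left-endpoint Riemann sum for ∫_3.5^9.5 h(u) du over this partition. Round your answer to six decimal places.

4.244835

Subinterval widths: 0.25, 0.75, 4.25, 0.25, 0.25, 0.25.
Left endpoints: 3.5, 3.75, 4.5, 8.75, 9, 9.25.
h(3.5) = 8/9, h(3.75) = 16/19, h(4.5) = 8/11, h(8.75) = 16/39, h(9) = 0.4, h(9.25) = 16/41.
Sum = Σ Δu_i · h(u_i).
Sum ≈ 4.244835.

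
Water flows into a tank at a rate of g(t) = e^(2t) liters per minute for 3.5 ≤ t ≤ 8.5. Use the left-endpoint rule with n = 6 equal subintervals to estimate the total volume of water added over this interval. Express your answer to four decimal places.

Δt = (8.5 − 3.5)/6 = 5/6.
Left endpoints: 3.5, 13/3, 31/6, 6, 41/6, 23/3.
g(3.5) ≈ 1096.6332, g(13/3) ≈ 5806.1133, g(31/6) ≈ 30740.4093, g(6) ≈ 162754.7914, g(41/6) ≈ 861703.6238, g(23/3) ≈ 4562281.2628.
Sum = Δt · [g(3.5) + g(13/3) + g(31/6) + ...].
Sum ≈ 4686985.6950.

4686985.6950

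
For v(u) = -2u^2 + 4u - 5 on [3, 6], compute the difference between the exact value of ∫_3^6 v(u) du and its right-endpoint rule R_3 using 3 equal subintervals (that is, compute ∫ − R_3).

Exact integral: ∫_3^6 v(u) du = -87.
R_3 = -109.
Error = -87 − (-109) = 22.

22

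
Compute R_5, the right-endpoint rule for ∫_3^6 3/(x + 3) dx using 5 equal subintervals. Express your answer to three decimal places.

Δx = (6 − 3)/5 = 0.6.
Right endpoints: 3.6, 4.2, 4.8, 5.4, 6.
f(3.6) = 5/11, f(4.2) = 5/12, f(4.8) = 5/13, f(5.4) = 5/14, f(6) = 1/3.
Sum = Δx · [f(3.6) + f(4.2) + f(4.8) + f(5.4) + f(6)].
Sum ≈ 1.168.

1.168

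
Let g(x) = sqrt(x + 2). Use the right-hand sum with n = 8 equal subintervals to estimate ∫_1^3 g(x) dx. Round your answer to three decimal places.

Δx = (3 − 1)/8 = 0.25.
Right endpoints: 1.25, 1.5, 1.75, 2, 2.25, 2.5, 2.75, 3.
g(1.25) ≈ 1.803, g(1.5) ≈ 1.871, g(1.75) ≈ 1.936, g(2) ≈ 2.000, g(2.25) ≈ 2.062, g(2.5) ≈ 2.121, g(2.75) ≈ 2.179, g(3) ≈ 2.236.
Sum = Δx · [g(1.25) + g(1.5) + g(1.75) + ...].
Sum ≈ 4.052.

4.052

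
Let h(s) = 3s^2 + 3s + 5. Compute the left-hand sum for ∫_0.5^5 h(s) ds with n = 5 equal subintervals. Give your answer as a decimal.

Δs = (5 − 0.5)/5 = 0.9.
Left endpoints: 0.5, 1.4, 2.3, 3.2, 4.1.
h(0.5) = 7.25, h(1.4) = 15.08, h(2.3) = 27.77, h(3.2) = 45.32, h(4.1) = 67.73.
Sum = Δs · [h(0.5) + h(1.4) + h(2.3) + h(3.2) + h(4.1)].
Sum = 146.835.

146.835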